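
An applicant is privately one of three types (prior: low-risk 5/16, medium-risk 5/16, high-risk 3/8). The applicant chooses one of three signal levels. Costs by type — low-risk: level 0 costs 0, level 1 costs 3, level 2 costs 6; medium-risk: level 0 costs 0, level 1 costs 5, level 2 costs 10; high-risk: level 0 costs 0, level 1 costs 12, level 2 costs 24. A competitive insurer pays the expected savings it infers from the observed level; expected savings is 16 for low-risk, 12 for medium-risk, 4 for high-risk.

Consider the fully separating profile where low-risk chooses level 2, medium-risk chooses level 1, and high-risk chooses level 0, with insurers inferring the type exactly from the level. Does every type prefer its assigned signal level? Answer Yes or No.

Yes

Separating rebates: level 2 → 16, level 1 → 12, level 0 → 4.
low-risk (assigned level 2): level 0: 4 − 0 = 4; level 1: 12 − 3 = 9; level 2: 16 − 6 = 10. low-risk stays.
medium-risk (assigned level 1): level 0: 4 − 0 = 4; level 1: 12 − 5 = 7; level 2: 16 − 10 = 6. medium-risk stays.
high-risk (assigned level 0): level 0: 4 − 0 = 4; level 1: 12 − 12 = 0; level 2: 16 − 24 = -8. high-risk stays.
Every type prefers its assigned level; separation holds.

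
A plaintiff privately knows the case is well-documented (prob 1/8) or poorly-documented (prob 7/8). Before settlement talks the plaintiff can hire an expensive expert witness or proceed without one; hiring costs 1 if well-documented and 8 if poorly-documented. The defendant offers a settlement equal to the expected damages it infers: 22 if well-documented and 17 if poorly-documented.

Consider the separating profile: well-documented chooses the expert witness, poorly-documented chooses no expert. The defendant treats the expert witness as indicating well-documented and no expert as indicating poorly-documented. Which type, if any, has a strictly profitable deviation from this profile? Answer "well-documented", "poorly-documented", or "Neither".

The expert witness pays 22; no expert pays 17.
well-documented: assigned the expert witness, nets 22 − 1 = 21; deviating to no expert nets 17.
poorly-documented: assigned no expert, nets 17; deviating to the expert witness nets 22 − 8 = 14.
Both types strictly prefer their assigned action; no profitable deviation.

Neither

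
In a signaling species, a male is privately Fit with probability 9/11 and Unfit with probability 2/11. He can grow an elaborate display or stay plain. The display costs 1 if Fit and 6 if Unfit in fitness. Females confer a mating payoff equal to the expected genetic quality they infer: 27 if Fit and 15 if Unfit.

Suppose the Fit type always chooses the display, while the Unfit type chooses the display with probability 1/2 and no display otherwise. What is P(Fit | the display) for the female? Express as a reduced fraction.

P(the display) = (9/11)·1 + (2/11)·(1/2) = 10/11.
By Bayes' rule, P(Fit | the display) = (9/11) / (10/11) = 9/10.

9/10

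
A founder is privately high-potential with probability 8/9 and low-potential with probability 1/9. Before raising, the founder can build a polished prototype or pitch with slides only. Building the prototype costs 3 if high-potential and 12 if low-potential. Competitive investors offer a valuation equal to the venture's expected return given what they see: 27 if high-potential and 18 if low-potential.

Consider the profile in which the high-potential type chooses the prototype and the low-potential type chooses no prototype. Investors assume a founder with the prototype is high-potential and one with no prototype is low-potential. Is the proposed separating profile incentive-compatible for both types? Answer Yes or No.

Yes

Under these beliefs, the prototype earns valuation 27 and no prototype earns valuation 18.
high-potential: the prototype nets 27 − 3 = 24; no prototype nets 18. high-potential prefers the prototype.
low-potential: the prototype nets 27 − 12 = 15; no prototype nets 18. low-potential prefers no prototype.
Neither type deviates, so the separating profile is an equilibrium.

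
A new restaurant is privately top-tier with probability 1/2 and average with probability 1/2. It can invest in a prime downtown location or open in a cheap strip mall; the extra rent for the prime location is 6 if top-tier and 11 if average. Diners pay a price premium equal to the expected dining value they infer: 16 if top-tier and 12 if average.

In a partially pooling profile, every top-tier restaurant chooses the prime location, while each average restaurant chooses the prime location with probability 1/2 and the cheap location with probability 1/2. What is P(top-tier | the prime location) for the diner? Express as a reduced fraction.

P(the prime location) = (1/2)·1 + (1/2)·(1/2) = 3/4.
By Bayes' rule, P(top-tier | the prime location) = (1/2) / (3/4) = 2/3.

2/3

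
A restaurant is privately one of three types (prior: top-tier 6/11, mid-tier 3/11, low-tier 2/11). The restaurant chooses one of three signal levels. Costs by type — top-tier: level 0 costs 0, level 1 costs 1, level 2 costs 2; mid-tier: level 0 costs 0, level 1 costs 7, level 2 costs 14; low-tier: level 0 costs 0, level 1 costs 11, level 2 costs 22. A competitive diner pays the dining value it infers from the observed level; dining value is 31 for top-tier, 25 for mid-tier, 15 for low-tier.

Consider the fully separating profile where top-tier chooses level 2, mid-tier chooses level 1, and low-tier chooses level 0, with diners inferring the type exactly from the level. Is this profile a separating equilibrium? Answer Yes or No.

Separating price premiums: level 2 → 31, level 1 → 25, level 0 → 15.
top-tier (assigned level 2): level 0: 15 − 0 = 15; level 1: 25 − 1 = 24; level 2: 31 − 2 = 29. top-tier stays.
mid-tier (assigned level 1): level 0: 15 − 0 = 15; level 1: 25 − 7 = 18; level 2: 31 − 14 = 17. mid-tier stays.
low-tier (assigned level 0): level 0: 15 − 0 = 15; level 1: 25 − 11 = 14; level 2: 31 − 22 = 9. low-tier stays.
Every type prefers its assigned level; separation holds.

Yes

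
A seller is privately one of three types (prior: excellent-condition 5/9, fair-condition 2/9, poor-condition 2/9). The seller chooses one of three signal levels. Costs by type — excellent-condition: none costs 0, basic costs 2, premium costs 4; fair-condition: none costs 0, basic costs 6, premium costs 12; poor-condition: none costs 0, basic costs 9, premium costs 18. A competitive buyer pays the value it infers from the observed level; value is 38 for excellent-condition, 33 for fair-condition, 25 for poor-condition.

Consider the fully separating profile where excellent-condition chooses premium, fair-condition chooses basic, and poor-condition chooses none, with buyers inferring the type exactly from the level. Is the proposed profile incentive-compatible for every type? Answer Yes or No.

Separating prices: premium → 38, basic → 33, none → 25.
excellent-condition (assigned premium): none: 25 − 0 = 25; basic: 33 − 2 = 31; premium: 38 − 4 = 34. excellent-condition stays.
fair-condition (assigned basic): none: 25 − 0 = 25; basic: 33 − 6 = 27; premium: 38 − 12 = 26. fair-condition stays.
poor-condition (assigned none): none: 25 − 0 = 25; basic: 33 − 9 = 24; premium: 38 − 18 = 20. poor-condition stays.
Every type prefers its assigned level; separation holds.

Yes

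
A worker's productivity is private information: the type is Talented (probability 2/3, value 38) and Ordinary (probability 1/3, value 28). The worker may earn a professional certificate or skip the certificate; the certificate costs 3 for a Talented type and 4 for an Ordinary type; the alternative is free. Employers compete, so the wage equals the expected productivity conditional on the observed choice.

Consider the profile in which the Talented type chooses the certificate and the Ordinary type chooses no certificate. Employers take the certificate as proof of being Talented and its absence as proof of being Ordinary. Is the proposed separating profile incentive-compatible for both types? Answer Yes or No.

No

Under these beliefs, the certificate earns wage 38 and no certificate earns wage 28.
Talented: the certificate nets 38 − 3 = 35; no certificate nets 28. Talented prefers the certificate.
Ordinary: the certificate nets 38 − 4 = 34; no certificate nets 28. Ordinary would deviate to the certificate.
Ordinary has a profitable deviation, so the profile is not an equilibrium.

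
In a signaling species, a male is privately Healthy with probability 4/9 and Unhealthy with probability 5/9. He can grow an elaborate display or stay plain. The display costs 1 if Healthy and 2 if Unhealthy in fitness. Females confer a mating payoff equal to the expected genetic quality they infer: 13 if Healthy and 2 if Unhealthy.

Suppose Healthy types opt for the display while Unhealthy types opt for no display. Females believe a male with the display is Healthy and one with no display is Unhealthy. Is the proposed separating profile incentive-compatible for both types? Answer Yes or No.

No

Under these beliefs, the display earns mating payoff 13 and no display earns mating payoff 2.
Healthy: the display nets 13 − 1 = 12; no display nets 2. Healthy prefers the display.
Unhealthy: the display nets 13 − 2 = 11; no display nets 2. Unhealthy would deviate to the display.
Unhealthy has a profitable deviation, so the profile is not an equilibrium.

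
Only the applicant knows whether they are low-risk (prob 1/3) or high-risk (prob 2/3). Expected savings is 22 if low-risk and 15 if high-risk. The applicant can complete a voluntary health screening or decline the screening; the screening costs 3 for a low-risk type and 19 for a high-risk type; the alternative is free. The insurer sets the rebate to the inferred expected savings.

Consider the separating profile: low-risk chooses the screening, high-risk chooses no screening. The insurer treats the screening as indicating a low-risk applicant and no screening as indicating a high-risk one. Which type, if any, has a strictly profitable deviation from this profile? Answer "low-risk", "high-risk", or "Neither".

The screening pays 22; no screening pays 15.
low-risk: assigned the screening, nets 22 − 3 = 19; deviating to no screening nets 15.
high-risk: assigned no screening, nets 15; deviating to the screening nets 22 − 19 = 3.
Both types strictly prefer their assigned action; no profitable deviation.

Neither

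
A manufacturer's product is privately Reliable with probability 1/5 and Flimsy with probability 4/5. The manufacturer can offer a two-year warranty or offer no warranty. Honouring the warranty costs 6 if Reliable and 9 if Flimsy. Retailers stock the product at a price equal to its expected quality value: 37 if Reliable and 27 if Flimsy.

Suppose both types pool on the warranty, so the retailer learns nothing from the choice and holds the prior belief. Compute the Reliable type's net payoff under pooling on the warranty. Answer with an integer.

23

Pooled price = 1/5·37 + 4/5·27 = 29.
Reliable pays cost 6 for the warranty, so net payoff = 29 − 6 = 23.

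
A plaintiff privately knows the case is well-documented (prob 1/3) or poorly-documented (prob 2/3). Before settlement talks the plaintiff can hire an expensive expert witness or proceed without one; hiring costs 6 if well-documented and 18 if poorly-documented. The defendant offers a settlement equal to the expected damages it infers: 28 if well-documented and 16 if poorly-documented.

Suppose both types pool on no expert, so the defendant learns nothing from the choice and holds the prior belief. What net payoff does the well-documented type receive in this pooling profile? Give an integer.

20

Pooled settlement = 1/3·28 + 2/3·16 = 20.
well-documented pays no cost for no expert, so net payoff = 20.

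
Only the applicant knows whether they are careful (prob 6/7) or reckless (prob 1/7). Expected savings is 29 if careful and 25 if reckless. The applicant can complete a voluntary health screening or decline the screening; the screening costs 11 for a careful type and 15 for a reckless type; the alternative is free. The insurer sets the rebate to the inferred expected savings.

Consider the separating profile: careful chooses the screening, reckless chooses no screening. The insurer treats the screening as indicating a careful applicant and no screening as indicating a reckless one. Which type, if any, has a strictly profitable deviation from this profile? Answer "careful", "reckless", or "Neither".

The screening pays 29; no screening pays 25.
careful: assigned the screening, nets 29 − 11 = 18; deviating to no screening nets 25.
reckless: assigned no screening, nets 25; deviating to the screening nets 29 − 15 = 14.
The careful type gains 7 by deviating.

careful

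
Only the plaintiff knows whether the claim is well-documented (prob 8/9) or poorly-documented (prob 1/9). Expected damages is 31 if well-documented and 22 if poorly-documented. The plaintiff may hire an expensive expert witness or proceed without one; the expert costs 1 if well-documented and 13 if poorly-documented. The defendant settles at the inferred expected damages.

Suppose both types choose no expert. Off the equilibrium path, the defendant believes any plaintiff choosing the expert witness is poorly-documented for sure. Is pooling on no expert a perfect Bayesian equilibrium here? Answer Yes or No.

On path, the defendant holds the prior and pays 8/9·31 + 1/9·22 = 30. Off path (the expert witness), believing poorly-documented, it pays 22.
well-documented: no expert nets 30; the expert witness nets 22 − 1 = 21. well-documented stays.
poorly-documented: no expert nets 30; the expert witness nets 22 − 13 = 9. poorly-documented stays.
No type deviates, so pooling is sustained.

Yes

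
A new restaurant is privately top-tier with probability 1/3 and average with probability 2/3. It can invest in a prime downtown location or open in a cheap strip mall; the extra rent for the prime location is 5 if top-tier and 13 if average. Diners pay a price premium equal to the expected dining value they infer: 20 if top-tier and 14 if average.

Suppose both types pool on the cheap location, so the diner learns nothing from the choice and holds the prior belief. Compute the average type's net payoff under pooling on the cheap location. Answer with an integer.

Pooled price premium = 1/3·20 + 2/3·14 = 16.
average pays no cost for the cheap location, so net payoff = 16.

16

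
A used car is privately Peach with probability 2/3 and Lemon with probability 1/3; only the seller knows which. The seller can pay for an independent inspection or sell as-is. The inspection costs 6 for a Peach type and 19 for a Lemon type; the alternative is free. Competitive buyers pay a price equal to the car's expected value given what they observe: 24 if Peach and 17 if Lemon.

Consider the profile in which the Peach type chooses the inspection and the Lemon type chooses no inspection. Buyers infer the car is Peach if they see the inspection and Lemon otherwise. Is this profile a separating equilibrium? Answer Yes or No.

Yes

Under these beliefs, the inspection earns price 24 and no inspection earns price 17.
Peach: the inspection nets 24 − 6 = 18; no inspection nets 17. Peach prefers the inspection.
Lemon: the inspection nets 24 − 19 = 5; no inspection nets 17. Lemon prefers no inspection.
Neither type deviates, so the separating profile is an equilibrium.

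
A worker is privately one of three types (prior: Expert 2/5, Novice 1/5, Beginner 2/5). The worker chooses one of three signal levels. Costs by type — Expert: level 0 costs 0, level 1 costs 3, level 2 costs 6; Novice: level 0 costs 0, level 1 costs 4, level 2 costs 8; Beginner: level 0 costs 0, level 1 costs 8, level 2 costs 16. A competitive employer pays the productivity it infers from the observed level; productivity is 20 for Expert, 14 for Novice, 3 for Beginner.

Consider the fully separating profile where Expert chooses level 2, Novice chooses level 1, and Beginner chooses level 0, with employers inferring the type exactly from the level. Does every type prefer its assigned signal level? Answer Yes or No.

No

Separating wages: level 2 → 20, level 1 → 14, level 0 → 3.
Expert (assigned level 2): level 0: 3 − 0 = 3; level 1: 14 − 3 = 11; level 2: 20 − 6 = 14. Expert stays.
Novice (assigned level 1): level 0: 3 − 0 = 3; level 1: 14 − 4 = 10; level 2: 20 − 8 = 12. Novice prefers level 2.
Beginner (assigned level 0): level 0: 3 − 0 = 3; level 1: 14 − 8 = 6; level 2: 20 − 16 = 4. Beginner prefers level 1.
At least one type deviates; the separating profile fails.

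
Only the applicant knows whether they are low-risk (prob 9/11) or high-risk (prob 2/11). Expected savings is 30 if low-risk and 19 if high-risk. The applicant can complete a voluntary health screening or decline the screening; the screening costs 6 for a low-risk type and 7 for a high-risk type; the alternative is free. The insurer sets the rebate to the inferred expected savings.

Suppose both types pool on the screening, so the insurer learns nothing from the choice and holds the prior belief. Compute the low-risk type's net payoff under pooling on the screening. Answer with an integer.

22

Pooled rebate = 9/11·30 + 2/11·19 = 28.
low-risk pays cost 6 for the screening, so net payoff = 28 − 6 = 22.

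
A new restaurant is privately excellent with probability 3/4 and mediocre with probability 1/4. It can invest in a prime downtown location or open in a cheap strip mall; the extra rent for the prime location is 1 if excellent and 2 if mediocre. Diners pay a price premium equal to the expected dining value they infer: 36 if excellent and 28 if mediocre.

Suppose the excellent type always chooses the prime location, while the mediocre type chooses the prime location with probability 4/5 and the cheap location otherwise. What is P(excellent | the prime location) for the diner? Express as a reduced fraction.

P(the prime location) = (3/4)·1 + (1/4)·(4/5) = 19/20.
By Bayes' rule, P(excellent | the prime location) = (3/4) / (19/20) = 15/19.

15/19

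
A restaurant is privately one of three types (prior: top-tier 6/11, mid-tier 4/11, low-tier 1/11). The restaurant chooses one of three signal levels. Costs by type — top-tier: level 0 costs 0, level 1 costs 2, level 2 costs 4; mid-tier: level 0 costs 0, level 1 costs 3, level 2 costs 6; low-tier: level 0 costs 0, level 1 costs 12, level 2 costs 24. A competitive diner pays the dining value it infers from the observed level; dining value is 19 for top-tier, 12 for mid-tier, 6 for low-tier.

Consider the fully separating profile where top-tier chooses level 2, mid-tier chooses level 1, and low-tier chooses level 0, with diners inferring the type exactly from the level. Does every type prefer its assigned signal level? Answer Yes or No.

Separating price premiums: level 2 → 19, level 1 → 12, level 0 → 6.
top-tier (assigned level 2): level 0: 6 − 0 = 6; level 1: 12 − 2 = 10; level 2: 19 − 4 = 15. top-tier stays.
mid-tier (assigned level 1): level 0: 6 − 0 = 6; level 1: 12 − 3 = 9; level 2: 19 − 6 = 13. mid-tier prefers level 2.
low-tier (assigned level 0): level 0: 6 − 0 = 6; level 1: 12 − 12 = 0; level 2: 19 − 24 = -5. low-tier stays.
At least one type deviates; the separating profile fails.

No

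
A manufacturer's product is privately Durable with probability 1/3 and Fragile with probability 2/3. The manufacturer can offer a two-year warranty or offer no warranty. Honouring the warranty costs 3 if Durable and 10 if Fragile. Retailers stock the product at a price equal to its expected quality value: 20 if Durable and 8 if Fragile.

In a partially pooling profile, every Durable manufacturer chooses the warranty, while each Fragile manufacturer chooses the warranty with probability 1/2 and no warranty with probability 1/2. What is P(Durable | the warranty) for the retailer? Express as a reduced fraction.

1/2

P(the warranty) = (1/3)·1 + (2/3)·(1/2) = 2/3.
By Bayes' rule, P(Durable | the warranty) = (1/3) / (2/3) = 1/2.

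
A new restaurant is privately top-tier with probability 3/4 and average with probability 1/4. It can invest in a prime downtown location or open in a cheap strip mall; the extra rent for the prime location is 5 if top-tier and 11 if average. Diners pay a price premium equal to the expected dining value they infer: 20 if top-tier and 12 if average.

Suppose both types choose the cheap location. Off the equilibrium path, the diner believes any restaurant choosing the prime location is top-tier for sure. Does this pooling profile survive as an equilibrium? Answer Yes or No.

Yes

On path, the diner holds the prior and pays 3/4·20 + 1/4·12 = 18. Off path (the prime location), believing top-tier, it pays 20.
top-tier: the cheap location nets 18; the prime location nets 20 − 5 = 15. top-tier stays.
average: the cheap location nets 18; the prime location nets 20 − 11 = 9. average stays.
No type deviates, so pooling is sustained.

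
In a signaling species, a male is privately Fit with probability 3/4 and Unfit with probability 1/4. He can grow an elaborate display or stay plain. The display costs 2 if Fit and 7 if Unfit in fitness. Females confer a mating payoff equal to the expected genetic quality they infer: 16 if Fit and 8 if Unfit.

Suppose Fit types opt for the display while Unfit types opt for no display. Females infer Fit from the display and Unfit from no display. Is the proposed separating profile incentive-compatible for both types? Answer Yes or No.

Under these beliefs, the display earns mating payoff 16 and no display earns mating payoff 8.
Fit: the display nets 16 − 2 = 14; no display nets 8. Fit prefers the display.
Unfit: the display nets 16 − 7 = 9; no display nets 8. Unfit would deviate to the display.
Unfit has a profitable deviation, so the profile is not an equilibrium.

No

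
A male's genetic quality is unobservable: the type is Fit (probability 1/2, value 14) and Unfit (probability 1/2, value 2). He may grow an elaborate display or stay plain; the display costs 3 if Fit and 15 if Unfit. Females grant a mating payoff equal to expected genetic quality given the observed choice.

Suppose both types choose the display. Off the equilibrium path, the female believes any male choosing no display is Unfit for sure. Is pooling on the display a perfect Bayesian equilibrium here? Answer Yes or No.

No

On path, the female holds the prior and pays 1/2·14 + 1/2·2 = 8. Off path (no display), believing Unfit, it pays 2.
Fit: the display nets 8 − 3 = 5; no display nets 2. Fit stays.
Unfit: the display nets 8 − 15 = -7; no display nets 2. Unfit would deviate.
A type deviates, so pooling fails.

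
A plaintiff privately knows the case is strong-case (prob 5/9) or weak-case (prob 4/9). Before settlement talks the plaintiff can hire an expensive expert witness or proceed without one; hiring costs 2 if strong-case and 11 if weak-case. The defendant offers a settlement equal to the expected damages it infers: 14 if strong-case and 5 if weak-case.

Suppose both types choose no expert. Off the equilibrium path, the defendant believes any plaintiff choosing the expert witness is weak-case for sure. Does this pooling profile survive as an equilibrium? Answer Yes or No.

On path, the defendant holds the prior and pays 5/9·14 + 4/9·5 = 10. Off path (the expert witness), believing weak-case, it pays 5.
strong-case: no expert nets 10; the expert witness nets 5 − 2 = 3. strong-case stays.
weak-case: no expert nets 10; the expert witness nets 5 − 11 = -6. weak-case stays.
No type deviates, so pooling is sustained.

Yes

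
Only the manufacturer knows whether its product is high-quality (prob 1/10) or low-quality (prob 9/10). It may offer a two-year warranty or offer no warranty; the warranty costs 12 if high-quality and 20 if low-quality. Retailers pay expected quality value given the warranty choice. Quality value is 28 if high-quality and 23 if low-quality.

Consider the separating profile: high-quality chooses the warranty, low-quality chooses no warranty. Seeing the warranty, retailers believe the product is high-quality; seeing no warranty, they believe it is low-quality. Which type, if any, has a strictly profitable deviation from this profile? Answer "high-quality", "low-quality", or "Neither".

The warranty pays 28; no warranty pays 23.
high-quality: assigned the warranty, nets 28 − 12 = 16; deviating to no warranty nets 23.
low-quality: assigned no warranty, nets 23; deviating to the warranty nets 28 − 20 = 8.
The high-quality type gains 7 by deviating.

high-quality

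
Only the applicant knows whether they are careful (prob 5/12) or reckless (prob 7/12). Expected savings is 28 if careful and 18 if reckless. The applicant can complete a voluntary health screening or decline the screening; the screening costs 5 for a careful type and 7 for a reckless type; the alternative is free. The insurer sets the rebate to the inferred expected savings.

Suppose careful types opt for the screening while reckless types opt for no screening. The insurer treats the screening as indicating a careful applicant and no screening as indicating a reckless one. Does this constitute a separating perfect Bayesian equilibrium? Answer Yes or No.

No

Under these beliefs, the screening earns rebate 28 and no screening earns rebate 18.
careful: the screening nets 28 − 5 = 23; no screening nets 18. careful prefers the screening.
reckless: the screening nets 28 − 7 = 21; no screening nets 18. reckless would deviate to the screening.
reckless has a profitable deviation, so the profile is not an equilibrium.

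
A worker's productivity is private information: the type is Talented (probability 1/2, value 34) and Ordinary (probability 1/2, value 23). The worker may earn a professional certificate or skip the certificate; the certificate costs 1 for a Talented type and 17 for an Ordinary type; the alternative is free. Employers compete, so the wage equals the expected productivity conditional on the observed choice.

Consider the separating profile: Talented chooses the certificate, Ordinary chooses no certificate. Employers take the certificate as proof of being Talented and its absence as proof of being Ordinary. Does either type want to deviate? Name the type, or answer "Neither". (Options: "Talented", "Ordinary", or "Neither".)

The certificate pays 34; no certificate pays 23.
Talented: assigned the certificate, nets 34 − 1 = 33; deviating to no certificate nets 23.
Ordinary: assigned no certificate, nets 23; deviating to the certificate nets 34 − 17 = 17.
Both types strictly prefer their assigned action; no profitable deviation.

Neither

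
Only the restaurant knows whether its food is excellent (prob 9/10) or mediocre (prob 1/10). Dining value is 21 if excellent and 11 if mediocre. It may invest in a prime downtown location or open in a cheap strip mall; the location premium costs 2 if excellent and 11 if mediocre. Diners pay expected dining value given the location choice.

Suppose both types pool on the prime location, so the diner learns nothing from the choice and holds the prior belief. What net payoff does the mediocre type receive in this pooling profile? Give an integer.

Pooled price premium = 9/10·21 + 1/10·11 = 20.
mediocre pays cost 11 for the prime location, so net payoff = 20 − 11 = 9.

9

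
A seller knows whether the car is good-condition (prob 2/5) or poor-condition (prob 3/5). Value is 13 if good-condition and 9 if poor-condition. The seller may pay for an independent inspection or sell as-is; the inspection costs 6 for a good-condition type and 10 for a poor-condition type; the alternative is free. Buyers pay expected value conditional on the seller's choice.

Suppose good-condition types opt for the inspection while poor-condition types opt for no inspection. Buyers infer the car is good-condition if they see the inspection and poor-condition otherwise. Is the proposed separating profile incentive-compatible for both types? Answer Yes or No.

No

Under these beliefs, the inspection earns price 13 and no inspection earns price 9.
good-condition: the inspection nets 13 − 6 = 7; no inspection nets 9. good-condition would deviate to no inspection.
poor-condition: the inspection nets 13 − 10 = 3; no inspection nets 9. poor-condition prefers no inspection.
good-condition has a profitable deviation, so the profile is not an equilibrium.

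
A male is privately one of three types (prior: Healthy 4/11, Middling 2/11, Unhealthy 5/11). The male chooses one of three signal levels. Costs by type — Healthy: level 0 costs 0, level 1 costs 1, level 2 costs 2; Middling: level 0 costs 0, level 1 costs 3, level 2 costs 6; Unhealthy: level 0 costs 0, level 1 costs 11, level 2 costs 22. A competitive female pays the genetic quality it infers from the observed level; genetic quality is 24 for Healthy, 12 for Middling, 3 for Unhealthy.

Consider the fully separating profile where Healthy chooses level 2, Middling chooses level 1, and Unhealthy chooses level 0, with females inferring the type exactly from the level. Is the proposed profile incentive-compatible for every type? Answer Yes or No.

No

Separating mating payoffs: level 2 → 24, level 1 → 12, level 0 → 3.
Healthy (assigned level 2): level 0: 3 − 0 = 3; level 1: 12 − 1 = 11; level 2: 24 − 2 = 22. Healthy stays.
Middling (assigned level 1): level 0: 3 − 0 = 3; level 1: 12 − 3 = 9; level 2: 24 − 6 = 18. Middling prefers level 2.
Unhealthy (assigned level 0): level 0: 3 − 0 = 3; level 1: 12 − 11 = 1; level 2: 24 − 22 = 2. Unhealthy stays.
At least one type deviates; the separating profile fails.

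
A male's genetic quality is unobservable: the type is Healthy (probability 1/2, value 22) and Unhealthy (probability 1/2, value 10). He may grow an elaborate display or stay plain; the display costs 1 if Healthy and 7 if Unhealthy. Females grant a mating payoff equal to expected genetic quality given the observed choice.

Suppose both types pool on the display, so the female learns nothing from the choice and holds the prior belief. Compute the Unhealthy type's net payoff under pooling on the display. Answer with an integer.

9

Pooled mating payoff = 1/2·22 + 1/2·10 = 16.
Unhealthy pays cost 7 for the display, so net payoff = 16 − 7 = 9.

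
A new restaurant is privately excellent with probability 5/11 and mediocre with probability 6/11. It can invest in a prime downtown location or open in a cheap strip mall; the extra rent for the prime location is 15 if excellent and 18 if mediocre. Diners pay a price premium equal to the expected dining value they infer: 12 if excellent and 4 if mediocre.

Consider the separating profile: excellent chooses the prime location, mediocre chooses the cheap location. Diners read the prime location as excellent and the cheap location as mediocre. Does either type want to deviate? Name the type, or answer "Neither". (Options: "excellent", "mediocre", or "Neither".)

excellent

The prime location pays 12; the cheap location pays 4.
excellent: assigned the prime location, nets 12 − 15 = -3; deviating to the cheap location nets 4.
mediocre: assigned the cheap location, nets 4; deviating to the prime location nets 12 − 18 = -6.
The excellent type gains 7 by deviating.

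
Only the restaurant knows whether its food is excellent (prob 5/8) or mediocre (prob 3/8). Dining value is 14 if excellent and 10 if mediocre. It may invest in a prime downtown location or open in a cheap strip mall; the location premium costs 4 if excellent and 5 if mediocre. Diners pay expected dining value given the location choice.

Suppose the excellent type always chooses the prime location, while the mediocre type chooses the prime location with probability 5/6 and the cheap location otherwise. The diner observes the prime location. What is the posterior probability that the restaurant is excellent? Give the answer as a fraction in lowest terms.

P(the prime location) = (5/8)·1 + (3/8)·(5/6) = 15/16.
By Bayes' rule, P(excellent | the prime location) = (5/8) / (15/16) = 2/3.

2/3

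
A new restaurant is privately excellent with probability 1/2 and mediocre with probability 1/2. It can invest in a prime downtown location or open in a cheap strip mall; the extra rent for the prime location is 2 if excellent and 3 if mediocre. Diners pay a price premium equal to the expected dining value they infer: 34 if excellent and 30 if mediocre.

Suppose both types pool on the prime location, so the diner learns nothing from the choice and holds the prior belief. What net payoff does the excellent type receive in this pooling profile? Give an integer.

Pooled price premium = 1/2·34 + 1/2·30 = 32.
excellent pays cost 2 for the prime location, so net payoff = 32 − 2 = 30.

30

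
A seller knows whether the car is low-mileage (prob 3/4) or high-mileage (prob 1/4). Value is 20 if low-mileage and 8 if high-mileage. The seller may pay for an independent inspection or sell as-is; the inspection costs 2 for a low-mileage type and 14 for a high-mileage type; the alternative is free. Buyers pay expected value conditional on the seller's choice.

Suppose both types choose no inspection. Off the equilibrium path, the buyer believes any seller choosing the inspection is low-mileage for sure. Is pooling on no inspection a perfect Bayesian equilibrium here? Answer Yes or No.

On path, the buyer holds the prior and pays 3/4·20 + 1/4·8 = 17. Off path (the inspection), believing low-mileage, it pays 20.
low-mileage: no inspection nets 17; the inspection nets 20 − 2 = 18. low-mileage would deviate.
high-mileage: no inspection nets 17; the inspection nets 20 − 14 = 6. high-mileage stays.
A type deviates, so pooling fails.

No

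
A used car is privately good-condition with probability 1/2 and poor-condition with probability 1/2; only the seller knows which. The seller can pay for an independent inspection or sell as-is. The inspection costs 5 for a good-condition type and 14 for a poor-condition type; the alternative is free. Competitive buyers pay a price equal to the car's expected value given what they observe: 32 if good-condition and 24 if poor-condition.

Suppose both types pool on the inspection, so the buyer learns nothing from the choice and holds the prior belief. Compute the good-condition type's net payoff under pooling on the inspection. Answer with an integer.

23

Pooled price = 1/2·32 + 1/2·24 = 28.
good-condition pays cost 5 for the inspection, so net payoff = 28 − 5 = 23.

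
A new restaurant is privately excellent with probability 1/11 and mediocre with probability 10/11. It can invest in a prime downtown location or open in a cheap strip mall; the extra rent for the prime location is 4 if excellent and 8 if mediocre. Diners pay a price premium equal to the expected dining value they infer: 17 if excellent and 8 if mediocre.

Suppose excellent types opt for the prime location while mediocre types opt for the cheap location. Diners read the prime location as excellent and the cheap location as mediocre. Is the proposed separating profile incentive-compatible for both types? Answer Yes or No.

No

Under these beliefs, the prime location earns price premium 17 and the cheap location earns price premium 8.
excellent: the prime location nets 17 − 4 = 13; the cheap location nets 8. excellent prefers the prime location.
mediocre: the prime location nets 17 − 8 = 9; the cheap location nets 8. mediocre would deviate to the prime location.
mediocre has a profitable deviation, so the profile is not an equilibrium.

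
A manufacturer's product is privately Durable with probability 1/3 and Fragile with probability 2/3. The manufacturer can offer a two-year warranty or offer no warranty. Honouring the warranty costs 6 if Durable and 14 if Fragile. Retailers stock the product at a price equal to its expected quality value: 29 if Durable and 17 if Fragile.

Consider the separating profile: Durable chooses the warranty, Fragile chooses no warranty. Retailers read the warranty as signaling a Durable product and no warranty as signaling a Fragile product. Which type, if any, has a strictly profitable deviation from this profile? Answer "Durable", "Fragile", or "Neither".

The warranty pays 29; no warranty pays 17.
Durable: assigned the warranty, nets 29 − 6 = 23; deviating to no warranty nets 17.
Fragile: assigned no warranty, nets 17; deviating to the warranty nets 29 − 14 = 15.
Both types strictly prefer their assigned action; no profitable deviation.

Neither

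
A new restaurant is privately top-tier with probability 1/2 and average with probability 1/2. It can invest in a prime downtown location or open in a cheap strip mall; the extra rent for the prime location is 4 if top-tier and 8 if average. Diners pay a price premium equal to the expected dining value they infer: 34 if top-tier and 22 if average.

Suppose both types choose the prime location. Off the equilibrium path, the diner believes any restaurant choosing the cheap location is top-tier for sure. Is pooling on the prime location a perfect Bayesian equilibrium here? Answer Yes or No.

No

On path, the diner holds the prior and pays 1/2·34 + 1/2·22 = 28. Off path (the cheap location), believing top-tier, it pays 34.
top-tier: the prime location nets 28 − 4 = 24; the cheap location nets 34. top-tier would deviate.
average: the prime location nets 28 − 8 = 20; the cheap location nets 34. average would deviate.
A type deviates, so pooling fails.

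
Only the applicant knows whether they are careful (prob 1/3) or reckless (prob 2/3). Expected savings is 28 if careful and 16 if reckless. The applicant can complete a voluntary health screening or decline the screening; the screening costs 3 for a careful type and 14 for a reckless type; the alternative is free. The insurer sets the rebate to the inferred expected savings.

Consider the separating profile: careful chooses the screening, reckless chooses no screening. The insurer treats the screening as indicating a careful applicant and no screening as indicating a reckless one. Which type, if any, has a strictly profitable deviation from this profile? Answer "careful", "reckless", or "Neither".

Neither

The screening pays 28; no screening pays 16.
careful: assigned the screening, nets 28 − 3 = 25; deviating to no screening nets 16.
reckless: assigned no screening, nets 16; deviating to the screening nets 28 − 14 = 14.
Both types strictly prefer their assigned action; no profitable deviation.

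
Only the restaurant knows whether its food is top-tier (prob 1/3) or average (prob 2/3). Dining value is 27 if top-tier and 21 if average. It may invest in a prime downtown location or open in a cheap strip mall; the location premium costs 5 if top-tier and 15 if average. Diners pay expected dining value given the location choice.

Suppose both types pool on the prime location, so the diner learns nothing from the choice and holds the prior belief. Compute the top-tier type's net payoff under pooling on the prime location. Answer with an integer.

Pooled price premium = 1/3·27 + 2/3·21 = 23.
top-tier pays cost 5 for the prime location, so net payoff = 23 − 5 = 18.

18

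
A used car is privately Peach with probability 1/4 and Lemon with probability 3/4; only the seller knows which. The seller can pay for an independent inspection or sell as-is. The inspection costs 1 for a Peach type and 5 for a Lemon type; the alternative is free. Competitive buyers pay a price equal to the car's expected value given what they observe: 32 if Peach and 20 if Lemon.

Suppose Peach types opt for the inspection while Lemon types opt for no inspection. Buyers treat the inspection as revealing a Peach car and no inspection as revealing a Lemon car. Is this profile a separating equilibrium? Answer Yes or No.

Under these beliefs, the inspection earns price 32 and no inspection earns price 20.
Peach: the inspection nets 32 − 1 = 31; no inspection nets 20. Peach prefers the inspection.
Lemon: the inspection nets 32 − 5 = 27; no inspection nets 20. Lemon would deviate to the inspection.
Lemon has a profitable deviation, so the profile is not an equilibrium.

No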